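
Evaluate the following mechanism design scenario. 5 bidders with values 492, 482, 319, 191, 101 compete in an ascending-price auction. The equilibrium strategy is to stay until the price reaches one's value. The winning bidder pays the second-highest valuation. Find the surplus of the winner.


Step 1: Identify the highest value: 492
Step 2: Identify the second-highest value: 482
Step 3: The final price = second-highest value = 482
Step 4: Surplus = 492 - 482 = 10

10


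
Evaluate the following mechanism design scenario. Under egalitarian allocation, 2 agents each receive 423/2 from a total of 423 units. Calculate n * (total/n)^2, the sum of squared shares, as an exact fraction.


Step 1: Each agent's share = 423/2
Step 2: Square of each share = (423/2)^2 = 178929/4
Step 3: Sum of squares = 2 * 178929/4 = 178929/2

178929/2


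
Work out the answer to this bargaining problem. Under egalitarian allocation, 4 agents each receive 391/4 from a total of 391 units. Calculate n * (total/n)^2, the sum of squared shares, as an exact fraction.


Step 1: Each agent's share = 391/4
Step 2: Square of each share = (391/4)^2 = 152881/16
Step 3: Sum of squares = 4 * 152881/16 = 152881/4

152881/4


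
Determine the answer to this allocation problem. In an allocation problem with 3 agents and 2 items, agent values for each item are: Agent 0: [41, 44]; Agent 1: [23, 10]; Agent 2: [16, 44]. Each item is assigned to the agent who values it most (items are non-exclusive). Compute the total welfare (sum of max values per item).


Step 1: For each item, find the maximum value among all agents.
Step 2: Item 0 -> Agent 0 (value 41)
Step 3: Item 1 -> Agent 0 (value 44)
Step 4: Total welfare = 41 + 44 = 85

85


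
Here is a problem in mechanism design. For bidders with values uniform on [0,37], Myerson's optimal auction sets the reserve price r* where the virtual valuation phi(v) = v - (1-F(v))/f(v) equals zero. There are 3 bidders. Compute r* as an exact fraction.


Step 1: For U[0,37], F(v) = v/37 and f(v) = 1/37
Step 2: phi(v) = v - (1 - v/37)/(1/37) = v - (37 - v) = 2v - 37
Step 3: Set phi(r*) = 0: 2r* - 37 = 0
Step 4: r* = 37/2 (the number of bidders n = 3 does not enter)

37/2


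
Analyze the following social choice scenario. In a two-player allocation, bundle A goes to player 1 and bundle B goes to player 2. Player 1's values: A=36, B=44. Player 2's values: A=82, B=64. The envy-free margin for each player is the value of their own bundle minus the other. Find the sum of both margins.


Step 1: Player 1's margin = v1(A) - v1(B) = 36 - 44 = -8
Step 2: Player 2's margin = v2(B) - v2(A) = 64 - 82 = -18
Step 3: Total margin = -8 + -18 = -26

-26


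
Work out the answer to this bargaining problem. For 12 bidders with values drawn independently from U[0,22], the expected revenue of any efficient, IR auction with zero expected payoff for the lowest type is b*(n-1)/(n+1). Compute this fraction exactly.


Step 1: By Revenue Equivalence, expected revenue = b*(n-1)/(n+1)
Step 2: Substituting n = 12, b = 22
Step 3: Revenue = 22*(12-1)/(12+1) = 22*11/13
Step 4: Revenue = 242/13

242/13


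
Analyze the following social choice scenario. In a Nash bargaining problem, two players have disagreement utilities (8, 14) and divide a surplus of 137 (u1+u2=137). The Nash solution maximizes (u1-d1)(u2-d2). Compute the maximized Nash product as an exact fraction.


Step 1: The Nash solution splits surplus symmetrically above the disagreement point
Step 2: u1 = (total + d1 - d2)/2 = (137 + 8 - 14)/2 = 131/2
Step 3: u2 = (total - d1 + d2)/2 = (137 - 8 + 14)/2 = 143/2
Step 4: Nash product = (131/2 - 8) * (143/2 - 14)
Step 5: = 115/2 * 115/2 = 13225/4

13225/4


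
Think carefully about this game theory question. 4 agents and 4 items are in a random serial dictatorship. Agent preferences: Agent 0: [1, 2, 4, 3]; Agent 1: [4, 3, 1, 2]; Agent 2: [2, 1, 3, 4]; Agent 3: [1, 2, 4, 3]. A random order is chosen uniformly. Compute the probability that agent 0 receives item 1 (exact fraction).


Step 1: Agent 0 wants item 1
Step 2: There are 24 possible orderings of agents
Step 3: In 12 orderings, agent 0 gets item 1
Step 4: Probability = 12/24 = 1/2

1/2


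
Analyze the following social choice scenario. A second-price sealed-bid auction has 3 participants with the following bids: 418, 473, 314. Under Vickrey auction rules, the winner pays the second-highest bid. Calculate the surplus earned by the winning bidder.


Step 1: Sort bids in descending order: 473, 418, 314
Step 2: The winning bid is the highest: 473
Step 3: The payment equals the second-highest bid: 418
Step 4: Surplus = winner's bid - payment = 473 - 418 = 55

55


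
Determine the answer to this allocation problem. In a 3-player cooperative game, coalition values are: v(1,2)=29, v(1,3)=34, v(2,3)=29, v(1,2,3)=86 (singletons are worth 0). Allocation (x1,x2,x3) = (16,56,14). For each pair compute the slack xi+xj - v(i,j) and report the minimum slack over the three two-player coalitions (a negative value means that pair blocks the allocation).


Step 1: Slack for coalition (1,2): x1+x2 - v12 = 72 - 29 = 43
Step 2: Slack for coalition (1,3): x1+x3 - v13 = 30 - 34 = -4
Step 3: Slack for coalition (2,3): x2+x3 - v23 = 70 - 29 = 41
Step 4: Minimum slack = min(43, -4, 41) = -4, attained by (1,3); coalition (1,3) can block (slack < 0), so the allocation is not in the core

-4


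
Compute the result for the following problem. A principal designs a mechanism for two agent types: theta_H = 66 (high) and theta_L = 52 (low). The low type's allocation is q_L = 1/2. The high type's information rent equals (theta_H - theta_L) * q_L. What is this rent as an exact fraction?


Step 1: theta_H - theta_L = 66 - 52 = 14
Step 2: Information rent = (theta_H - theta_L) * q_L
Step 3: = 14 * 1/2
Step 4: = 7

7


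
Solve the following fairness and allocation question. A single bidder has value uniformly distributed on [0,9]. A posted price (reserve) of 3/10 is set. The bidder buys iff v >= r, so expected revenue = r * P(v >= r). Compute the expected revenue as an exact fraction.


Step 1: Posted price r = 3/10, value support [0,9]
Step 2: P(v >= r) = (9 - 3/10)/9 = 29/30
Step 3: Expected revenue = r * P(v >= r) = 3/10 * 29/30
Step 4: Revenue = 29/100

29/100


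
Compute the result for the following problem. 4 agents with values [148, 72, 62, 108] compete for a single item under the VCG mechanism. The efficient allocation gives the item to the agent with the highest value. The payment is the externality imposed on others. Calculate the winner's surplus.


Step 1: The winner is the agent with the highest value: agent 0 with value 148
Step 2: Values of other agents: [72, 62, 108]
Step 3: VCG payment = max of others' values = 108
Step 4: Surplus = 148 - 108 = 40

40


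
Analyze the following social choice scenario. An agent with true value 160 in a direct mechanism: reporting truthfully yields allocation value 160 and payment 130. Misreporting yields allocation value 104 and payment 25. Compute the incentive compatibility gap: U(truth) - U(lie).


Step 1: U(truth) = value - payment = 160 - 130 = 30
Step 2: U(lie) = allocation - payment = 104 - 25 = 79
Step 3: IC gap = 30 - 79 = -49

-49


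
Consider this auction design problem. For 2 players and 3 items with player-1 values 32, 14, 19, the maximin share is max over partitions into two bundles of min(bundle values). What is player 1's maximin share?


Step 1: Item values = 32, 14, 19
Step 2: Enumerate all 2-bundle partitions and take the smaller bundle:
  Partition 1: {32} vs {14,19} -> bundles 32, 33; min = 32
  Partition 2: {14} vs {32,19} -> bundles 14, 51; min = 14
  Partition 3: {19} vs {32,14} -> bundles 19, 46; min = 19
Step 3: MMS = max(32, 14, 19) = 32

32


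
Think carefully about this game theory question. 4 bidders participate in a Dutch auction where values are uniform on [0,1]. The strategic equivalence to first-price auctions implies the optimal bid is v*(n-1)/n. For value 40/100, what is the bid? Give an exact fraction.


Step 1: Dutch auctions are strategically equivalent to first-price auctions
Step 2: The equilibrium bid is b(v) = v*(n-1)/n
Step 3: b = 2/5 * 3/4
Step 4: b = 3/10

3/10


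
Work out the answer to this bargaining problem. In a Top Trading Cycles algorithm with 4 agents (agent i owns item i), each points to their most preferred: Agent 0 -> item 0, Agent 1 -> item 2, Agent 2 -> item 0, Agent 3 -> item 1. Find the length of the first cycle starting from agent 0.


Step 1: Trace the pointer graph from agent 0: 0 -> 0
Step 2: A cycle is detected when we revisit agent 0
Step 3: The cycle is: 0 -> 0
Step 4: Cycle length = 1

1


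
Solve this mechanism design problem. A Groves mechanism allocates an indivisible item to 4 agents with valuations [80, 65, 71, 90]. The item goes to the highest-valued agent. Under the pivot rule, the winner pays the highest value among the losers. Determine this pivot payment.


Step 1: The efficient winner is agent 3 with value 90
Step 2: Other agents' values: [80, 65, 71]
Step 3: Pivot payment = max(others) = 80
Step 4: The winner pays 80

80


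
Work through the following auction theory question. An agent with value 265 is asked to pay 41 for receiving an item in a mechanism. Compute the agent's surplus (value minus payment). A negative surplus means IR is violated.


Step 1: Surplus = value - payment = 265 - 41 = 224
Step 2: IR is satisfied (surplus >= 0)

224


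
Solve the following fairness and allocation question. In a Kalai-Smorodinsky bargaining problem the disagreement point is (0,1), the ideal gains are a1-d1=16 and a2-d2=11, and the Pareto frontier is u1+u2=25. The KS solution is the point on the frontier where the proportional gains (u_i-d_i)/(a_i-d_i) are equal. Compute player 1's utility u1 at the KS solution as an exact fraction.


Step 1: At the KS point, (u1-d1)/r1 = (u2-d2)/r2 = t and u1+u2 = 25
Step 2: u1 = d1 + r1*t and u2 = d2 + r2*t, so (d1 + r1*t) + (d2 + r2*t) = 25
Step 3: t = (25 - 0 - 1)/(16 + 11) = 24/27 = 8/9
Step 4: u1 = d1 + r1*t = 0 + 16 * 8/9 = 128/9
Step 5: (Check: u2 = d2 + r2*t = 97/9; u1+u2 = 128/9 + 97/9 = 25, on the frontier.)

128/9


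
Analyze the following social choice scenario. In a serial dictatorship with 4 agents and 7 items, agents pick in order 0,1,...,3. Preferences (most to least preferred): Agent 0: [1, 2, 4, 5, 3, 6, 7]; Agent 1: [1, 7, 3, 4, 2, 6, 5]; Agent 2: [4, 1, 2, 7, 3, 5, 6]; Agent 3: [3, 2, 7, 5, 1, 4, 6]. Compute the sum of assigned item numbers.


Step 1: Agent 0 picks item 1
Step 2: Agent 1 picks item 7
Step 3: Agent 2 picks item 4
Step 4: Agent 3 picks item 3
Step 5: Sum = 1 + 7 + 4 + 3 = 15

15


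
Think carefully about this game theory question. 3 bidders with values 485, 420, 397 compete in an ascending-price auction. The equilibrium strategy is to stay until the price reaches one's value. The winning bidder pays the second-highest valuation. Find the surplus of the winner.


Step 1: Identify the highest value: 485
Step 2: Identify the second-highest value: 420
Step 3: The final price = second-highest value = 420
Step 4: Surplus = 485 - 420 = 65

65


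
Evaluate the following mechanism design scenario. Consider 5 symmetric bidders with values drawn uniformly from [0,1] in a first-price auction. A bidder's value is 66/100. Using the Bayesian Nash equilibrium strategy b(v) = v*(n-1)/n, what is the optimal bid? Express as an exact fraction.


Step 1: The symmetric BNE bidding function is b(v) = v * (n-1) / n
Step 2: Substitute v = 33/50 and n = 5
Step 3: b = 33/50 * 4/5
Step 4: b = 66/125

66/125


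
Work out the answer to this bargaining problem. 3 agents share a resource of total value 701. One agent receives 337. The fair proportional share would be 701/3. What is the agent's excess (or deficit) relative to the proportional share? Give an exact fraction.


Step 1: Proportional share = 701/3
Step 2: Agent's actual allocation = 337
Step 3: Excess = 337 - 701/3 = 310/3

310/3


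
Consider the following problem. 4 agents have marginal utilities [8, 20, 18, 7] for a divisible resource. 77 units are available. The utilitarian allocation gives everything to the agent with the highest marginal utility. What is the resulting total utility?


Step 1: The marginal utilities are [8, 20, 18, 7]
Step 2: The highest marginal utility is 20
Step 3: All 77 units go to that agent
Step 4: Total utility = 20 * 77 = 1540

1540


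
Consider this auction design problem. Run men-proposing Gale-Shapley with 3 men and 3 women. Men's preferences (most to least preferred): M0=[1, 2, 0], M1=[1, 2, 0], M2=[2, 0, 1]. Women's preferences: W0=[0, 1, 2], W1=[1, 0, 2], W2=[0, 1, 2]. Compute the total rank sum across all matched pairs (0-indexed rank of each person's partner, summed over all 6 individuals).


Step 1: Run Gale-Shapley (men propose, women hold best offer):
  M0 proposes to W1; she accepts
  M1 proposes to W1; she switches from M0
  M2 proposes to W2; she accepts
  M0 proposes to W2; she switches from M2
  M2 proposes to W0; she accepts
Step 2: Final matching: W0-M2, W1-M1, W2-M0
Step 3: 0-indexed ranks (man's rank of his match, then woman's): 1 + 2 + 0 + 0 + 1 + 0
Step 4: Total rank sum = 4

4


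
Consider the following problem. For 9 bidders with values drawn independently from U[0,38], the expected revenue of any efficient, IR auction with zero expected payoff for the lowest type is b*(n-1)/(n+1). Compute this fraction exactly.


Step 1: By Revenue Equivalence, expected revenue = b*(n-1)/(n+1)
Step 2: Substituting n = 9, b = 38
Step 3: Revenue = 38*(9-1)/(9+1) = 38*8/10
Step 4: Revenue = 304/10 = 152/5

152/5


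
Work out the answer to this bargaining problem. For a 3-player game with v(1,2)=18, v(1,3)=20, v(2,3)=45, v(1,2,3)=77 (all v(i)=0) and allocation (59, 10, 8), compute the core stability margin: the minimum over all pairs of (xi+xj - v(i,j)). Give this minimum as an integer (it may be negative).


Step 1: Slack for coalition (1,2): x1+x2 - v12 = 69 - 18 = 51
Step 2: Slack for coalition (1,3): x1+x3 - v13 = 67 - 20 = 47
Step 3: Slack for coalition (2,3): x2+x3 - v23 = 18 - 45 = -27
Step 4: Minimum slack = min(51, 47, -27) = -27, attained by (2,3); coalition (2,3) can block (slack < 0), so the allocation is not in the core

-27


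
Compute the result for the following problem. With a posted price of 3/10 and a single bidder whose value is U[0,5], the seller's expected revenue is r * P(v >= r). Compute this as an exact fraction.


Step 1: Posted price r = 3/10, value support [0,5]
Step 2: P(v >= r) = (5 - 3/10)/5 = 47/50
Step 3: Expected revenue = r * P(v >= r) = 3/10 * 47/50
Step 4: Revenue = 141/500

141/500


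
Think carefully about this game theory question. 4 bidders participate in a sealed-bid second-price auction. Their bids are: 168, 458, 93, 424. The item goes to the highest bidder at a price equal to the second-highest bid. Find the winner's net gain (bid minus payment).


Step 1: Sort bids in descending order: 458, 424, 168, 93
Step 2: The winning bid is the highest: 458
Step 3: The payment equals the second-highest bid: 424
Step 4: Surplus = winner's bid - payment = 458 - 424 = 34

34


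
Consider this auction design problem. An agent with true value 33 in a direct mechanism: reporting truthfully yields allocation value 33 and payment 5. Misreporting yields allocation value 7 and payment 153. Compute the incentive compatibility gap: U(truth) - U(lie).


Step 1: U(truth) = value - payment = 33 - 5 = 28
Step 2: U(lie) = allocation - payment = 7 - 153 = -146
Step 3: IC gap = 28 - (-146) = 174

174


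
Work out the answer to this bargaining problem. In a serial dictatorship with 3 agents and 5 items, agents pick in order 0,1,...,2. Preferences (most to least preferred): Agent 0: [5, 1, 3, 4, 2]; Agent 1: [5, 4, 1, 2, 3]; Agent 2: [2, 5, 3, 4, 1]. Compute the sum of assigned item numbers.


Step 1: Agent 0 picks item 5
Step 2: Agent 1 picks item 4
Step 3: Agent 2 picks item 2
Step 4: Sum = 5 + 4 + 2 = 11

11


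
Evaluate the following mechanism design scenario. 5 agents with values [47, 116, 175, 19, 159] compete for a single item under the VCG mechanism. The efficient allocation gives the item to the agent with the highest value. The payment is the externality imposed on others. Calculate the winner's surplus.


Step 1: The winner is the agent with the highest value: agent 2 with value 175
Step 2: Values of other agents: [47, 116, 19, 159]
Step 3: VCG payment = max of others' values = 159
Step 4: Surplus = 175 - 159 = 16

16


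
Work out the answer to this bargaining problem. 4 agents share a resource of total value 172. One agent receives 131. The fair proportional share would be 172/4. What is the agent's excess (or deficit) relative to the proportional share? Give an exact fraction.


Step 1: Proportional share = 172/4 = 43
Step 2: Agent's actual allocation = 131
Step 3: Excess = 131 - 43 = 88

88


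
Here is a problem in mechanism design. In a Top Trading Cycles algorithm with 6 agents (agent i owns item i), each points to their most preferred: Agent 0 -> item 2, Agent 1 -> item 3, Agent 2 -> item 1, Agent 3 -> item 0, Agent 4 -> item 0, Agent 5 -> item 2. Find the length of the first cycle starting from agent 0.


Step 1: Trace the pointer graph from agent 0: 0 -> 2 -> 1 -> 3 -> 0
Step 2: A cycle is detected when we revisit agent 0
Step 3: The cycle is: 0 -> 2 -> 1 -> 3 -> 0
Step 4: Cycle length = 4

4


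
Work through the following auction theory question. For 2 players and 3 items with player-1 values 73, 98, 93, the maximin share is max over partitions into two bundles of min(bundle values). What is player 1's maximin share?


Step 1: Item values = 73, 98, 93
Step 2: Enumerate all 2-bundle partitions and take the smaller bundle:
  Partition 1: {73} vs {98,93} -> bundles 73, 191; min = 73
  Partition 2: {98} vs {73,93} -> bundles 98, 166; min = 98
  Partition 3: {93} vs {73,98} -> bundles 93, 171; min = 93
Step 3: MMS = max(73, 98, 93) = 98

98


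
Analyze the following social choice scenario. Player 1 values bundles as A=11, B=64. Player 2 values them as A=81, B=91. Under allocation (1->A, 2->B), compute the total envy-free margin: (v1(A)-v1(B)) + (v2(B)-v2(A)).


Step 1: Player 1's margin = v1(A) - v1(B) = 11 - 64 = -53
Step 2: Player 2's margin = v2(B) - v2(A) = 91 - 81 = 10
Step 3: Total margin = -53 + 10 = -43

-43


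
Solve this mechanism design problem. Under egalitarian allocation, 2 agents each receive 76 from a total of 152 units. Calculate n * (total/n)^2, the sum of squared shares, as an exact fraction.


Step 1: Each agent's share = 152/2 = 76
Step 2: Square of each share = (76)^2 = 5776
Step 3: Sum of squares = 2 * 5776 = 11552

11552


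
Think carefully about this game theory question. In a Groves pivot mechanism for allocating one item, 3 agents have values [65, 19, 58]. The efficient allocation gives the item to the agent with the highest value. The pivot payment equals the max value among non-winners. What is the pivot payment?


Step 1: The efficient winner is agent 0 with value 65
Step 2: Other agents' values: [19, 58]
Step 3: Pivot payment = max(others) = 58
Step 4: The winner pays 58

58


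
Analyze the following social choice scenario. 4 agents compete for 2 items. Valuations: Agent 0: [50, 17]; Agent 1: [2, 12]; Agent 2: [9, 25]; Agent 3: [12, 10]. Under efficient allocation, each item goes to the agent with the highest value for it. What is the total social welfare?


Step 1: For each item, find the maximum value among all agents.
Step 2: Item 0 -> Agent 0 (value 50)
Step 3: Item 1 -> Agent 2 (value 25)
Step 4: Total welfare = 50 + 25 = 75

75


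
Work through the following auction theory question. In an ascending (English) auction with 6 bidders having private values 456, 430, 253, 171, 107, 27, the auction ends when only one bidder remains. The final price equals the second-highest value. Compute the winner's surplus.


Step 1: Identify the highest value: 456
Step 2: Identify the second-highest value: 430
Step 3: The final price = second-highest value = 430
Step 4: Surplus = 456 - 430 = 26

26


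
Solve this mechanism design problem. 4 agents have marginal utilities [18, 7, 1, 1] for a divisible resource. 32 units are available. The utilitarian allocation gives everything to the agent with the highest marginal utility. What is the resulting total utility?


Step 1: The marginal utilities are [18, 7, 1, 1]
Step 2: The highest marginal utility is 18
Step 3: All 32 units go to that agent
Step 4: Total utility = 18 * 32 = 576

576


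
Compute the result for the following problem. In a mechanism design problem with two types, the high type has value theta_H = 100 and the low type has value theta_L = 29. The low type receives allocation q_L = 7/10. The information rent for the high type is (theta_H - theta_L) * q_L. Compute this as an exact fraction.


Step 1: theta_H - theta_L = 100 - 29 = 71
Step 2: Information rent = (theta_H - theta_L) * q_L
Step 3: = 71 * 7/10
Step 4: = 497/10

497/10


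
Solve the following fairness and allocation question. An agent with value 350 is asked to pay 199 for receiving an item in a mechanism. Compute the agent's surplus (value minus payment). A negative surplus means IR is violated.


Step 1: Surplus = value - payment = 350 - 199 = 151
Step 2: IR is satisfied (surplus >= 0)

151


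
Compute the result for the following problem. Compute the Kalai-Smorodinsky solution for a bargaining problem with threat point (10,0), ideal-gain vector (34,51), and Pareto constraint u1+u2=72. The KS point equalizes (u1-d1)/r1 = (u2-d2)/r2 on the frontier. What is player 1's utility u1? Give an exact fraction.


Step 1: At the KS point, (u1-d1)/r1 = (u2-d2)/r2 = t and u1+u2 = 72
Step 2: u1 = d1 + r1*t and u2 = d2 + r2*t, so (d1 + r1*t) + (d2 + r2*t) = 72
Step 3: t = (72 - 10 - 0)/(34 + 51) = 62/85
Step 4: u1 = d1 + r1*t = 10 + 34 * 62/85 = 174/5
Step 5: (Check: u2 = d2 + r2*t = 186/5; u1+u2 = 174/5 + 186/5 = 72, on the frontier.)

174/5


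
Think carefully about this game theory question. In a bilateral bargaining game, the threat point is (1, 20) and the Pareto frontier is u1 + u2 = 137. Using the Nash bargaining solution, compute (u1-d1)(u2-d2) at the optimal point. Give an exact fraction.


Step 1: The Nash solution splits surplus symmetrically above the disagreement point
Step 2: u1 = (total + d1 - d2)/2 = (137 + 1 - 20)/2 = 59
Step 3: u2 = (total - d1 + d2)/2 = (137 - 1 + 20)/2 = 78
Step 4: Nash product = (59 - 1) * (78 - 20)
Step 5: = 58 * 58 = 3364

3364


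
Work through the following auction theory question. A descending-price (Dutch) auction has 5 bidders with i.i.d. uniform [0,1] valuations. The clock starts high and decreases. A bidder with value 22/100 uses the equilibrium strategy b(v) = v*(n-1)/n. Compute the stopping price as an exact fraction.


Step 1: Dutch auctions are strategically equivalent to first-price auctions
Step 2: The equilibrium bid is b(v) = v*(n-1)/n
Step 3: b = 11/50 * 4/5
Step 4: b = 22/125

22/125


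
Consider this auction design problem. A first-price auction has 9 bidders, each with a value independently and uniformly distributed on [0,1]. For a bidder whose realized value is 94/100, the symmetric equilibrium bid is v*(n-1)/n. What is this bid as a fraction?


Step 1: The symmetric BNE bidding function is b(v) = v * (n-1) / n
Step 2: Substitute v = 47/50 and n = 9
Step 3: b = 47/50 * 8/9
Step 4: b = 188/225

188/225


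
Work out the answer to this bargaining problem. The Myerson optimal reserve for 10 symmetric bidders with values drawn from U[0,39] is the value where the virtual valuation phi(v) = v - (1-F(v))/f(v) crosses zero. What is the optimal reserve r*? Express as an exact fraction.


Step 1: For U[0,39], F(v) = v/39 and f(v) = 1/39
Step 2: phi(v) = v - (1 - v/39)/(1/39) = v - (39 - v) = 2v - 39
Step 3: Set phi(r*) = 0: 2r* - 39 = 0
Step 4: r* = 39/2 (the number of bidders n = 10 does not enter)

39/2


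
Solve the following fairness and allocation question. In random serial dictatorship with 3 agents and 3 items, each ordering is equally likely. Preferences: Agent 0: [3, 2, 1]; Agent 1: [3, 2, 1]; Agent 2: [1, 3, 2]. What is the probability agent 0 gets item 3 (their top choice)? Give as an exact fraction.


Step 1: Agent 0 wants item 3
Step 2: There are 6 possible orderings of agents
Step 3: In 3 orderings, agent 0 gets item 3
Step 4: Probability = 3/6 = 1/2

1/2


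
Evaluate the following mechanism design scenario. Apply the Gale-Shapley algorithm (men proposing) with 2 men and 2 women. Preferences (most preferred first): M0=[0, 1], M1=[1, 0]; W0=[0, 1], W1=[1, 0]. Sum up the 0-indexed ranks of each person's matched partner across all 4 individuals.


Step 1: Run Gale-Shapley (men propose, women hold best offer):
  M0 proposes to W0; she accepts
  M1 proposes to W1; she accepts
Step 2: Final matching: W0-M0, W1-M1
Step 3: 0-indexed ranks (man's rank of his match, then woman's): 0 + 0 + 0 + 0
Step 4: Total rank sum = 0

0


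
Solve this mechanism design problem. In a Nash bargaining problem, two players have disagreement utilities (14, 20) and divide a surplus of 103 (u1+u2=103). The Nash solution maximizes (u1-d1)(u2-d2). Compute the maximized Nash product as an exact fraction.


Step 1: The Nash solution splits surplus symmetrically above the disagreement point
Step 2: u1 = (total + d1 - d2)/2 = (103 + 14 - 20)/2 = 97/2
Step 3: u2 = (total - d1 + d2)/2 = (103 - 14 + 20)/2 = 109/2
Step 4: Nash product = (97/2 - 14) * (109/2 - 20)
Step 5: = 69/2 * 69/2 = 4761/4

4761/4


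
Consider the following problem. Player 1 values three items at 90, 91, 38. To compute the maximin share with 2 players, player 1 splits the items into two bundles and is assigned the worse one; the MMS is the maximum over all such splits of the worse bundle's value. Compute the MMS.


Step 1: Item values = 90, 91, 38
Step 2: Enumerate all 2-bundle partitions and take the smaller bundle:
  Partition 1: {90} vs {91,38} -> bundles 90, 129; min = 90
  Partition 2: {91} vs {90,38} -> bundles 91, 128; min = 91
  Partition 3: {38} vs {90,91} -> bundles 38, 181; min = 38
Step 3: MMS = max(90, 91, 38) = 91

91


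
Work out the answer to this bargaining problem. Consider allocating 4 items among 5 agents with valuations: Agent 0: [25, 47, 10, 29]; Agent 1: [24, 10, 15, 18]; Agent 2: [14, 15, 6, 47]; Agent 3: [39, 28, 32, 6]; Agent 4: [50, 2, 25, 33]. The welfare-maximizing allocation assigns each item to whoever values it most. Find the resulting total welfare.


Step 1: For each item, find the maximum value among all agents.
Step 2: Item 0 -> Agent 4 (value 50)
Step 3: Item 1 -> Agent 0 (value 47)
Step 4: Item 2 -> Agent 3 (value 32)
Step 5: Item 3 -> Agent 2 (value 47)
Step 6: Total welfare = 50 + 47 + 32 + 47 = 176

176


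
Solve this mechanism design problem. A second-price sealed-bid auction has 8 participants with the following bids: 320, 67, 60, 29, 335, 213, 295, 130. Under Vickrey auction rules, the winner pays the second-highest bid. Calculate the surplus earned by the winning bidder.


Step 1: Sort bids in descending order: 335, 320, 295, 213, 130, 67, 60, 29
Step 2: The winning bid is the highest: 335
Step 3: The payment equals the second-highest bid: 320
Step 4: Surplus = winner's bid - payment = 335 - 320 = 15

15


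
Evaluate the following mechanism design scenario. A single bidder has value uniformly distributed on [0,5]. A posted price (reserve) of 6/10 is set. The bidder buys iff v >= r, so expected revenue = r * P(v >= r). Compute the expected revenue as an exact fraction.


Step 1: Posted price r = 3/5, value support [0,5]
Step 2: P(v >= r) = (5 - 3/5)/5 = 22/25
Step 3: Expected revenue = r * P(v >= r) = 3/5 * 22/25
Step 4: Revenue = 66/125

66/125


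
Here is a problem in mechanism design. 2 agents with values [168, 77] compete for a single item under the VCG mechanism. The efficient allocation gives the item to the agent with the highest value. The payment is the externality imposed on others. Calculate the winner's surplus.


Step 1: The winner is the agent with the highest value: agent 0 with value 168
Step 2: Values of other agents: [77]
Step 3: VCG payment = max of others' values = 77
Step 4: Surplus = 168 - 77 = 91

91


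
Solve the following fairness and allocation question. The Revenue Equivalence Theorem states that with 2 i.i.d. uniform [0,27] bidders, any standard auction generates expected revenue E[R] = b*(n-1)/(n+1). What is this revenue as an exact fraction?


Step 1: By Revenue Equivalence, expected revenue = b*(n-1)/(n+1)
Step 2: Substituting n = 2, b = 27
Step 3: Revenue = 27*(2-1)/(2+1) = 27*1/3
Step 4: Revenue = 27/3 = 9

9


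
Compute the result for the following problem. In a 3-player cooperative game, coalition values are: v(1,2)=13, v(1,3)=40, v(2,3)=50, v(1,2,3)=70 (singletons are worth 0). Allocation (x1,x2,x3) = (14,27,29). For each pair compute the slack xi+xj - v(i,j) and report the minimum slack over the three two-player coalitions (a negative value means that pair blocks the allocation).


Step 1: Slack for coalition (1,2): x1+x2 - v12 = 41 - 13 = 28
Step 2: Slack for coalition (1,3): x1+x3 - v13 = 43 - 40 = 3
Step 3: Slack for coalition (2,3): x2+x3 - v23 = 56 - 50 = 6
Step 4: Minimum slack = min(28, 3, 6) = 3, attained by (1,3); no pair can gain by deviating, so the allocation is in the core

3


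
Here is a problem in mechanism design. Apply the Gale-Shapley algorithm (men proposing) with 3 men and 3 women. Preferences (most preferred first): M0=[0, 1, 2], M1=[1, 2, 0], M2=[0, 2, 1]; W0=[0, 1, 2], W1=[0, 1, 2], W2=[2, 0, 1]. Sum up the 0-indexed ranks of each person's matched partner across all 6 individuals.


Step 1: Run Gale-Shapley (men propose, women hold best offer):
  M0 proposes to W0; she accepts
  M1 proposes to W1; she accepts
  M2 proposes to W0; rejected
  M2 proposes to W2; she accepts
Step 2: Final matching: W0-M0, W1-M1, W2-M2
Step 3: 0-indexed ranks (man's rank of his match, then woman's): 0 + 0 + 0 + 1 + 1 + 0
Step 4: Total rank sum = 2

2


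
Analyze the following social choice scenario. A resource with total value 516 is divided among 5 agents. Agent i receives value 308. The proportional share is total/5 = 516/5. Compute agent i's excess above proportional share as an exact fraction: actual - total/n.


Step 1: Proportional share = 516/5
Step 2: Agent's actual allocation = 308
Step 3: Excess = 308 - 516/5 = 1024/5

1024/5


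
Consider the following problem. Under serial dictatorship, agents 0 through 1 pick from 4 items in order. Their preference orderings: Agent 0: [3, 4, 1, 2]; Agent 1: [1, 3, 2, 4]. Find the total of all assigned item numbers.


Step 1: Agent 0 picks item 3
Step 2: Agent 1 picks item 1
Step 3: Sum = 3 + 1 = 4

4


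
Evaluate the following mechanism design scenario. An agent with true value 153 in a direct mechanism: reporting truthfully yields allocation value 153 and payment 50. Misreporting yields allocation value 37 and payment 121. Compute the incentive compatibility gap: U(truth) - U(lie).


Step 1: U(truth) = value - payment = 153 - 50 = 103
Step 2: U(lie) = allocation - payment = 37 - 121 = -84
Step 3: IC gap = 103 - (-84) = 187

187


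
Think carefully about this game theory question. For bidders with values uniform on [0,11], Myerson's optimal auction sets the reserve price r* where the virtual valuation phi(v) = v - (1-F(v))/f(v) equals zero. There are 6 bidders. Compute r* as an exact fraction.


Step 1: For U[0,11], F(v) = v/11 and f(v) = 1/11
Step 2: phi(v) = v - (1 - v/11)/(1/11) = v - (11 - v) = 2v - 11
Step 3: Set phi(r*) = 0: 2r* - 11 = 0
Step 4: r* = 11/2 (the number of bidders n = 6 does not enter)

11/2


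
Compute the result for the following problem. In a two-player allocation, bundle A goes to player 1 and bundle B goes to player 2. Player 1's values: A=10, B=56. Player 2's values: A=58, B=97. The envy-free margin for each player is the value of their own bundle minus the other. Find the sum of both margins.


Step 1: Player 1's margin = v1(A) - v1(B) = 10 - 56 = -46
Step 2: Player 2's margin = v2(B) - v2(A) = 97 - 58 = 39
Step 3: Total margin = -46 + 39 = -7

-7


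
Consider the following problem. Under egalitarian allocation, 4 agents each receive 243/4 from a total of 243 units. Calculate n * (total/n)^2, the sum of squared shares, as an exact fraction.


Step 1: Each agent's share = 243/4
Step 2: Square of each share = (243/4)^2 = 59049/16
Step 3: Sum of squares = 4 * 59049/16 = 59049/4

59049/4


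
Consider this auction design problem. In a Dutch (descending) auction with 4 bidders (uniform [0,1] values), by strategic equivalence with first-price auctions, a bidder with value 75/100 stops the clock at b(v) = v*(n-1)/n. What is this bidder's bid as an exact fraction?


Step 1: Dutch auctions are strategically equivalent to first-price auctions
Step 2: The equilibrium bid is b(v) = v*(n-1)/n
Step 3: b = 3/4 * 3/4
Step 4: b = 9/16

9/16


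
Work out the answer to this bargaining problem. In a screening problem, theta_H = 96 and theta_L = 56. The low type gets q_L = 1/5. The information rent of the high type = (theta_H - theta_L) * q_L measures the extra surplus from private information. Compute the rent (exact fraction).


Step 1: theta_H - theta_L = 96 - 56 = 40
Step 2: Information rent = (theta_H - theta_L) * q_L
Step 3: = 40 * 1/5
Step 4: = 8

8


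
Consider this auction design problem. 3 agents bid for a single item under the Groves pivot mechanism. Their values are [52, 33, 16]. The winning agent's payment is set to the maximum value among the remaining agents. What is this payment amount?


Step 1: The efficient winner is agent 0 with value 52
Step 2: Other agents' values: [33, 16]
Step 3: Pivot payment = max(others) = 33
Step 4: The winner pays 33

33


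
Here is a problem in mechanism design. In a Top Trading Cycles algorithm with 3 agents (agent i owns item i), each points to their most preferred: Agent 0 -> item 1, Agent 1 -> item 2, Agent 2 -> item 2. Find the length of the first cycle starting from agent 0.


Step 1: Trace the pointer graph from agent 0: 0 -> 1 -> 2 -> 2
Step 2: A cycle is detected when we revisit agent 2
Step 3: The cycle is: 2 -> 2
Step 4: Cycle length = 1

1


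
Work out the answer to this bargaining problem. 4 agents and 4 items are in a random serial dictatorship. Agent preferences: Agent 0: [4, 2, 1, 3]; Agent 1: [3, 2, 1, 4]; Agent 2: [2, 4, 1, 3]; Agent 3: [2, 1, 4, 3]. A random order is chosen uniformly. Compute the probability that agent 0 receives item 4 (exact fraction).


Step 1: Agent 0 wants item 4
Step 2: There are 24 possible orderings of agents
Step 3: In 20 orderings, agent 0 gets item 4
Step 4: Probability = 20/24 = 5/6

5/6


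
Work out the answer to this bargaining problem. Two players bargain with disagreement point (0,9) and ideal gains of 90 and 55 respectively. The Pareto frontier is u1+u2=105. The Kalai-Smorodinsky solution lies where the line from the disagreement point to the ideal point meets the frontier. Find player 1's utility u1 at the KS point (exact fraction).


Step 1: At the KS point, (u1-d1)/r1 = (u2-d2)/r2 = t and u1+u2 = 105
Step 2: u1 = d1 + r1*t and u2 = d2 + r2*t, so (d1 + r1*t) + (d2 + r2*t) = 105
Step 3: t = (105 - 0 - 9)/(90 + 55) = 96/145
Step 4: u1 = d1 + r1*t = 0 + 90 * 96/145 = 1728/29
Step 5: (Check: u2 = d2 + r2*t = 1317/29; u1+u2 = 1728/29 + 1317/29 = 105, on the frontier.)

1728/29


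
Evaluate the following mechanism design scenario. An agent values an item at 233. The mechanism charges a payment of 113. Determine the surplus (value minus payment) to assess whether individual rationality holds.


Step 1: Surplus = value - payment = 233 - 113 = 120
Step 2: IR is satisfied (surplus >= 0)

120


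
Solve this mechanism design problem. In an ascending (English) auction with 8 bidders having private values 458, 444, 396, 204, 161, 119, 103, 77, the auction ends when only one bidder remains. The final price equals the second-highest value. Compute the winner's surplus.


Step 1: Identify the highest value: 458
Step 2: Identify the second-highest value: 444
Step 3: The final price = second-highest value = 444
Step 4: Surplus = 458 - 444 = 14

14


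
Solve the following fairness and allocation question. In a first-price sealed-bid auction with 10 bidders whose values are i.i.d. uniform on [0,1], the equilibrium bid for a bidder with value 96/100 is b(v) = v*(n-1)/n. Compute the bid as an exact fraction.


Step 1: The symmetric BNE bidding function is b(v) = v * (n-1) / n
Step 2: Substitute v = 24/25 and n = 10
Step 3: b = 24/25 * 9/10
Step 4: b = 108/125

108/125


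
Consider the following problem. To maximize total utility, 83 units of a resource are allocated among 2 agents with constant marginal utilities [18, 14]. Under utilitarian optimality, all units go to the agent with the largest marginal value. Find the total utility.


Step 1: The marginal utilities are [18, 14]
Step 2: The highest marginal utility is 18
Step 3: All 83 units go to that agent
Step 4: Total utility = 18 * 83 = 1494

1494


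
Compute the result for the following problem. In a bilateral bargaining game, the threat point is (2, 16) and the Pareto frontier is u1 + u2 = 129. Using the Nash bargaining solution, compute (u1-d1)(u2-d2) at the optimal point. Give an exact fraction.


Step 1: The Nash solution splits surplus symmetrically above the disagreement point
Step 2: u1 = (total + d1 - d2)/2 = (129 + 2 - 16)/2 = 115/2
Step 3: u2 = (total - d1 + d2)/2 = (129 - 2 + 16)/2 = 143/2
Step 4: Nash product = (115/2 - 2) * (143/2 - 16)
Step 5: = 111/2 * 111/2 = 12321/4

12321/4


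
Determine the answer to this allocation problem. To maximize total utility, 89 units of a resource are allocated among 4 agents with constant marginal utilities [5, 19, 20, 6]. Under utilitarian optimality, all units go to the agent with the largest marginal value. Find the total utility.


Step 1: The marginal utilities are [5, 19, 20, 6]
Step 2: The highest marginal utility is 20
Step 3: All 89 units go to that agent
Step 4: Total utility = 20 * 89 = 1780

1780


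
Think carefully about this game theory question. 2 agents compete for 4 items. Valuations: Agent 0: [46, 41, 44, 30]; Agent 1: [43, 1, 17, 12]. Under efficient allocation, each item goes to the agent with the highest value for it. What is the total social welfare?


Step 1: For each item, find the maximum value among all agents.
Step 2: Item 0 -> Agent 0 (value 46)
Step 3: Item 1 -> Agent 0 (value 41)
Step 4: Item 2 -> Agent 0 (value 44)
Step 5: Item 3 -> Agent 0 (value 30)
Step 6: Total welfare = 46 + 41 + 44 + 30 = 161

161


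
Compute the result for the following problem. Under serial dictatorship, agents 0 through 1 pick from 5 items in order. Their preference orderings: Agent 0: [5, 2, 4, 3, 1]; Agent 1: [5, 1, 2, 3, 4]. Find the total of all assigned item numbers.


Step 1: Agent 0 picks item 5
Step 2: Agent 1 picks item 1
Step 3: Sum = 5 + 1 = 6

6


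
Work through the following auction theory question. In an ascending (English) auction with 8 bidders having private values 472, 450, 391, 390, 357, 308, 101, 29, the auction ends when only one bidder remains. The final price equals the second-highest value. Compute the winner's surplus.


Step 1: Identify the highest value: 472
Step 2: Identify the second-highest value: 450
Step 3: The final price = second-highest value = 450
Step 4: Surplus = 472 - 450 = 22

22


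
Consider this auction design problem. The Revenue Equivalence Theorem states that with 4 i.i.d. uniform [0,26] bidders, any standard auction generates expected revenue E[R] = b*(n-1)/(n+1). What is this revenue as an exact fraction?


Step 1: By Revenue Equivalence, expected revenue = b*(n-1)/(n+1)
Step 2: Substituting n = 4, b = 26
Step 3: Revenue = 26*(4-1)/(4+1) = 26*3/5
Step 4: Revenue = 78/5

78/5


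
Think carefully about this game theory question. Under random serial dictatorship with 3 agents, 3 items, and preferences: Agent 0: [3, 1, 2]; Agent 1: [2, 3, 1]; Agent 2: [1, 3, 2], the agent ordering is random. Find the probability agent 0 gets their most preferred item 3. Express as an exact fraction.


Step 1: Agent 0 wants item 3
Step 2: There are 6 possible orderings of agents
Step 3: In 6 orderings, agent 0 gets item 3
Step 4: Probability = 6/6 = 1

1
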